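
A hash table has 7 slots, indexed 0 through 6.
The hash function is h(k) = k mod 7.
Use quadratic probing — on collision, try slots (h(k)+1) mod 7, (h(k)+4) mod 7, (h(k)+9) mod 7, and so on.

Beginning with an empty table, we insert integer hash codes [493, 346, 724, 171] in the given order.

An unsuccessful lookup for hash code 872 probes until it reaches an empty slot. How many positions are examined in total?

3

493: h=3 => slot 3
346: h=3, probe 3,4 => slot 4
724: h=3, probe 3,4,0 => slot 0
171: h=3, probe 3,4,0,5 => slot 5
Table: [724, —, —, 493, 346, 171, —]
Lookup 872: h=4, probe 4,5,1 → slot 1 empty, not found.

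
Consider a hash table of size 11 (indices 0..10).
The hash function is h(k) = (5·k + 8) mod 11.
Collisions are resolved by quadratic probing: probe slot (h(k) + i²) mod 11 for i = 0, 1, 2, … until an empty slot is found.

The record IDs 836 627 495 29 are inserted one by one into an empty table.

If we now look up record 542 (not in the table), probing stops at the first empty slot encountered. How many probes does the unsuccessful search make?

836 hashes to 8; slot 8 is free => place at 8.
627 hashes to 8; 8 taken => place at 9.
495 hashes to 8; 8,9 taken => place at 1.
29 hashes to 10; slot 10 is free => place at 10.
Table: [-, 495, -, -, -, -, -, -, 836, 627, 29]
Lookup 542: h=1, probe 1,2 → slot 2 empty, not found.

2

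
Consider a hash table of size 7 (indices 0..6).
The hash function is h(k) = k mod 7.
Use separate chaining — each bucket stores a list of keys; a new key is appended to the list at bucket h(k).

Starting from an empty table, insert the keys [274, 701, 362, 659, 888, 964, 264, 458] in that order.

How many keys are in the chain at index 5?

Insert 274: h=1, bucket 1 empty -> new chain.
Insert 701: h=1, bucket 1 nonempty -> append to chain.
Insert 362: h=5, bucket 5 empty -> new chain.
Insert 659: h=1, bucket 1 nonempty -> append to chain.
Insert 888: h=6, bucket 6 empty -> new chain.
Insert 964: h=5, bucket 5 nonempty -> append to chain.
Insert 264: h=5, bucket 5 nonempty -> append to chain.
Insert 458: h=3, bucket 3 empty -> new chain.
Final buckets:
0: .
1: 274 -> 701 -> 659
2: .
3: 458
4: .
5: 362 -> 964 -> 264
6: 888

3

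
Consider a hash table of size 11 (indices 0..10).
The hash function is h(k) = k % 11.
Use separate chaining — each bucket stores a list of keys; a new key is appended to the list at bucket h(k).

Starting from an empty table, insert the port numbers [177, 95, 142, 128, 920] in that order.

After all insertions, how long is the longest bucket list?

3

177 -> bucket 1
95 -> bucket 7
142 -> bucket 10
128 -> bucket 7 (collision)
920 -> bucket 7 (collision)
Final buckets:
0: .
1: 177
2: .
3: .
4: .
5: .
6: .
7: 95 -> 128 -> 920
8: .
9: .
10: 142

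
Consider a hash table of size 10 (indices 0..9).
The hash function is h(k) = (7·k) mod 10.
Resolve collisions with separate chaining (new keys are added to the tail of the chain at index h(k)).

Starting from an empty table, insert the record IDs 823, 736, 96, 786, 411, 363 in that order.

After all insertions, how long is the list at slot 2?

3

Insert 823: h=1, bucket 1 empty -> new chain.
Insert 736: h=2, bucket 2 empty -> new chain.
Insert 96: h=2, bucket 2 nonempty -> append to chain.
Insert 786: h=2, bucket 2 nonempty -> append to chain.
Insert 411: h=7, bucket 7 empty -> new chain.
Insert 363: h=1, bucket 1 nonempty -> append to chain.
Final buckets:
0: _
1: 823 -> 363
2: 736 -> 96 -> 786
3: _
4: _
5: _
6: _
7: 411
8: _
9: _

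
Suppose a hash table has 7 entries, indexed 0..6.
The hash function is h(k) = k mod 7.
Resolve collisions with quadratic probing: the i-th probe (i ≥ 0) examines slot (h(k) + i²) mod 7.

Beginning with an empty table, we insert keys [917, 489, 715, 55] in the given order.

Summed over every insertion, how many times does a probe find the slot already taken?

2

917 hashes to 0; slot 0 is free => place at 0.
489 hashes to 6; slot 6 is free => place at 6.
715 hashes to 1; slot 1 is free => place at 1.
55 hashes to 6; 6,0 taken => place at 3.
Table: [917, 715, _, 55, _, _, 489]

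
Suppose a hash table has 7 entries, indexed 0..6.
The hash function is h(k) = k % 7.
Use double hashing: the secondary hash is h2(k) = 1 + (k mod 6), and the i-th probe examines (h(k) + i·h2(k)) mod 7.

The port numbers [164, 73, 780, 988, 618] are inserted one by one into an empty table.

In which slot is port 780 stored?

4

Insert 164: h=3, slot 3 empty => index 3.
Insert 73: h=3, h2=2, slot 3 occupied => index 5.
Insert 780: h=3, h2=1, slot 3 occupied => index 4.
Insert 988: h=1, slot 1 empty => index 1.
Insert 618: h=2, slot 2 empty => index 2.
Table: [_, 988, 618, 164, 780, 73, _]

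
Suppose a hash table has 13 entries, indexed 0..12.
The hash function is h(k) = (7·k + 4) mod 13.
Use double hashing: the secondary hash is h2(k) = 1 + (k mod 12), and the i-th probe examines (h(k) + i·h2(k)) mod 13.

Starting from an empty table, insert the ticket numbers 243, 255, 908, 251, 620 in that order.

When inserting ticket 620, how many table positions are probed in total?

2

243: h=2 → slot 2
255: h=8 → slot 8
908: h=3 → slot 3
251: h=6 → slot 6
620: h=2, h2=9, probe 2,11 → slot 11
Table: [-, -, 243, 908, -, -, 251, -, 255, -, -, 620, -]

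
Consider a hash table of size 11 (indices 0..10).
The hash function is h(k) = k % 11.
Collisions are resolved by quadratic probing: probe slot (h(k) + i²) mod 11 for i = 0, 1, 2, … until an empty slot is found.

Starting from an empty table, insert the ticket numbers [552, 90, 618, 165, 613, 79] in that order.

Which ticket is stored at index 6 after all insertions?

552: h=2 -> slot 2
90: h=2, probe 2,3 -> slot 3
618: h=2, probe 2,3,6 -> slot 6
165: h=0 -> slot 0
613: h=8 -> slot 8
79: h=2, probe 2,3,6,0,7 -> slot 7
Table: [165, ∅, 552, 90, ∅, ∅, 618, 79, 613, ∅, ∅]

618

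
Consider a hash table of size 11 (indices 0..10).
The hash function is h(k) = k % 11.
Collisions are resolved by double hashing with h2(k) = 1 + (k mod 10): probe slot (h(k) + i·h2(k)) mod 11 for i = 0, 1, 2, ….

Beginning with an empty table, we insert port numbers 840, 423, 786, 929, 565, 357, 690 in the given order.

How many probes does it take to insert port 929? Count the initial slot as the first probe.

3

840: h=4 => slot 4
423: h=5 => slot 5
786: h=5, h2=7, probe 5,1 => slot 1
929: h=5, h2=10, probe 5,4,3 => slot 3
565: h=4, h2=6, probe 4,10 => slot 10
357: h=5, h2=8, probe 5,2 => slot 2
690: h=8 => slot 8
Table: [_, 786, 357, 929, 840, 423, _, _, 690, _, 565]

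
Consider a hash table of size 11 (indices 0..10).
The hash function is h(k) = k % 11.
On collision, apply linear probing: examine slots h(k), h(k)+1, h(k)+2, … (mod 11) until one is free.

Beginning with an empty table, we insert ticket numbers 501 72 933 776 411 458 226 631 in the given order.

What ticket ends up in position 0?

Insert 501: h=6, slot 6 empty -> index 6.
Insert 72: h=6, slot 6 occupied -> index 7.
Insert 933: h=9, slot 9 empty -> index 9.
Insert 776: h=6, slots 6,7 occupied -> index 8.
Insert 411: h=4, slot 4 empty -> index 4.
Insert 458: h=7, slots 7,8,9 occupied -> index 10.
Insert 226: h=6, slots 6,7,8,9,10 occupied -> index 0.
Insert 631: h=4, slot 4 occupied -> index 5.
Table: [226, —, —, —, 411, 631, 501, 72, 776, 933, 458]

226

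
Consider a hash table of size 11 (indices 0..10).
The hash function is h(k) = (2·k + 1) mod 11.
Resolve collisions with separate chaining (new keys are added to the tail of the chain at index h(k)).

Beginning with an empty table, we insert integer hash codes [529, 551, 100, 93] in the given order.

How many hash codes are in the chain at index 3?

3

529 → bucket 3
551 → bucket 3 (collision)
100 → bucket 3 (collision)
93 → bucket 0
Final buckets:
0: 93
1: —
2: —
3: 529 -> 551 -> 100
4: —
5: —
6: —
7: —
8: —
9: —
10: —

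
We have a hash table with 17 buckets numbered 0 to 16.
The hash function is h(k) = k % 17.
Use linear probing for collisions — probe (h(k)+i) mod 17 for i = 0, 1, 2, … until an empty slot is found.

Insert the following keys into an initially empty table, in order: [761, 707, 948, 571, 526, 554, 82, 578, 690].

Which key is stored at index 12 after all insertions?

761: h=13 → slot 13
707: h=10 → slot 10
948: h=13, probe 13,14 → slot 14
571: h=10, probe 10,11 → slot 11
526: h=16 → slot 16
554: h=10, probe 10,11,12 → slot 12
82: h=14, probe 14,15 → slot 15
578: h=0 → slot 0
690: h=10, probe 10,11,12,13,14,15,16,0,1 → slot 1
Table: [578, 690, _, _, _, _, _, _, _, _, 707, 571, 554, 761, 948, 82, 526]

554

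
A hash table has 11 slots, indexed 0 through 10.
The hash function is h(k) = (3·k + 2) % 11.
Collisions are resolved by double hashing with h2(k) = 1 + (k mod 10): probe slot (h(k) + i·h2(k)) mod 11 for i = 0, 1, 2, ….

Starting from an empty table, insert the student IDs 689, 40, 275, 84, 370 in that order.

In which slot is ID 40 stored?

689: h=1 => slot 1
40: h=1, h2=1, probe 1,2 => slot 2
275: h=2, h2=6, probe 2,8 => slot 8
84: h=1, h2=5, probe 1,6 => slot 6
370: h=1, h2=1, probe 1,2,3 => slot 3
Table: [∅, 689, 40, 370, ∅, ∅, 84, ∅, 275, ∅, ∅]

2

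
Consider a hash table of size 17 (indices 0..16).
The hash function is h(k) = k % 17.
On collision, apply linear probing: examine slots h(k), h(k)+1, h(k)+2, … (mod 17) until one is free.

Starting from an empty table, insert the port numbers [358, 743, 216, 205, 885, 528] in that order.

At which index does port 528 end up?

4

Insert 358: h=1, slot 1 empty => index 1.
Insert 743: h=12, slot 12 empty => index 12.
Insert 216: h=12, slot 12 occupied => index 13.
Insert 205: h=1, slot 1 occupied => index 2.
Insert 885: h=1, slots 1,2 occupied => index 3.
Insert 528: h=1, slots 1,2,3 occupied => index 4.
Table: [., 358, 205, 885, 528, ., ., ., ., ., ., ., 743, 216, ., ., .]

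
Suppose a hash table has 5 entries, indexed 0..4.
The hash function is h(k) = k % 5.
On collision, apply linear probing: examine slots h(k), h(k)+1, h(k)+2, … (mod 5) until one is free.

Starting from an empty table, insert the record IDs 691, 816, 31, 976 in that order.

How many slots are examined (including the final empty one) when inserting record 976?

Insert 691: h=1, slot 1 empty => index 1.
Insert 816: h=1, slot 1 occupied => index 2.
Insert 31: h=1, slots 1,2 occupied => index 3.
Insert 976: h=1, slots 1,2,3 occupied => index 4.
Table: [-, 691, 816, 31, 976]

4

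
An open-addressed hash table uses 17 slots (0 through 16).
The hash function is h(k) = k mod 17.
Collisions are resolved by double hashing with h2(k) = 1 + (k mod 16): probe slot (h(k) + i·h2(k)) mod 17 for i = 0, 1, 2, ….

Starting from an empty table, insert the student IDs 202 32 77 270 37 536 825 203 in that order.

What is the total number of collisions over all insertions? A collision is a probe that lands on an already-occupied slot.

5

Insert 202: h=15, slot 15 empty -> index 15.
Insert 32: h=15, h2=1, slot 15 occupied -> index 16.
Insert 77: h=9, slot 9 empty -> index 9.
Insert 270: h=15, h2=15, slot 15 occupied -> index 13.
Insert 37: h=3, slot 3 empty -> index 3.
Insert 536: h=9, h2=9, slot 9 occupied -> index 1.
Insert 825: h=9, h2=10, slot 9 occupied -> index 2.
Insert 203: h=16, h2=12, slot 16 occupied -> index 11.
Table: [., 536, 825, 37, ., ., ., ., ., 77, ., 203, ., 270, ., 202, 32]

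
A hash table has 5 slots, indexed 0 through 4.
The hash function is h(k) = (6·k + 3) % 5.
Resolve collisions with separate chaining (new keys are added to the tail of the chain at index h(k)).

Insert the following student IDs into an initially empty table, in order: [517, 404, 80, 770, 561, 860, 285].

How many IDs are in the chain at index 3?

517 → bucket 0
404 → bucket 2
80 → bucket 3
770 → bucket 3 (collision)
561 → bucket 4
860 → bucket 3 (collision)
285 → bucket 3 (collision)
Final buckets:
0: 517
1: —
2: 404
3: 80 -> 770 -> 860 -> 285
4: 561

4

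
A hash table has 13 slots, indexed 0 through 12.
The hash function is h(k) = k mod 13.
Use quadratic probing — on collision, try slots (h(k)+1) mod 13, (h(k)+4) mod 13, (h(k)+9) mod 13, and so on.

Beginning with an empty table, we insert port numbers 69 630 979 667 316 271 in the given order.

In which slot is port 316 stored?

Insert 69: h=4, slot 4 empty -> index 4.
Insert 630: h=6, slot 6 empty -> index 6.
Insert 979: h=4, slot 4 occupied -> index 5.
Insert 667: h=4, slots 4,5 occupied -> index 8.
Insert 316: h=4, slots 4,5,8 occupied -> index 0.
Insert 271: h=11, slot 11 empty -> index 11.
Table: [316, _, _, _, 69, 979, 630, _, 667, _, _, 271, _]

0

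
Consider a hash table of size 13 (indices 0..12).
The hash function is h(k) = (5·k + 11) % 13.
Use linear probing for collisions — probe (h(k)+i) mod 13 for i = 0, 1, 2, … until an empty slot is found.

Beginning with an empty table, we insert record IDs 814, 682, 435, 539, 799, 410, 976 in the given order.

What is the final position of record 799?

814: h=12 → slot 12
682: h=2 → slot 2
435: h=2, probe 2,3 → slot 3
539: h=2, probe 2,3,4 → slot 4
799: h=2, probe 2,3,4,5 → slot 5
410: h=7 → slot 7
976: h=3, probe 3,4,5,6 → slot 6
Table: [—, —, 682, 435, 539, 799, 976, 410, —, —, —, —, 814]

5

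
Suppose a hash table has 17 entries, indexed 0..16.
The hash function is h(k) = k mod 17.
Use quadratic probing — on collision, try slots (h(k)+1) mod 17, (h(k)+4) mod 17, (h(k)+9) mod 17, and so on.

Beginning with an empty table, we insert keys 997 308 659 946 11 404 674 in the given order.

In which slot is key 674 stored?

997: h=11 → slot 11
308: h=2 → slot 2
659: h=13 → slot 13
946: h=11, probe 11,12 → slot 12
11: h=11, probe 11,12,15 → slot 15
404: h=13, probe 13,14 → slot 14
674: h=11, probe 11,12,15,3 → slot 3
Table: [-, -, 308, 674, -, -, -, -, -, -, -, 997, 946, 659, 404, 11, -]

3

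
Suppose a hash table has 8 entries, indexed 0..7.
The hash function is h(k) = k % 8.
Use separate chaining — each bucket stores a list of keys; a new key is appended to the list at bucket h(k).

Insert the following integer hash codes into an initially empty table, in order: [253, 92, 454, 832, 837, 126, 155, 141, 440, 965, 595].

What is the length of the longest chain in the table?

4

253 -> bucket 5
92 -> bucket 4
454 -> bucket 6
832 -> bucket 0
837 -> bucket 5 (collision)
126 -> bucket 6 (collision)
155 -> bucket 3
141 -> bucket 5 (collision)
440 -> bucket 0 (collision)
965 -> bucket 5 (collision)
595 -> bucket 3 (collision)
Final buckets:
0: 832 -> 440
1: -
2: -
3: 155 -> 595
4: 92
5: 253 -> 837 -> 141 -> 965
6: 454 -> 126
7: -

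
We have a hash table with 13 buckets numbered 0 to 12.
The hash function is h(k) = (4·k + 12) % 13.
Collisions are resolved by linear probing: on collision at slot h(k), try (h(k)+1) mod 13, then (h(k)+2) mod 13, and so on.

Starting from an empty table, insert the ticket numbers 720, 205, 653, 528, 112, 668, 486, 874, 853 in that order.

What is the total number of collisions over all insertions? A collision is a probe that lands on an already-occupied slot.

13

720: h=6 -> slot 6
205: h=0 -> slot 0
653: h=11 -> slot 11
528: h=5 -> slot 5
112: h=5, probe 5,6,7 -> slot 7
668: h=6, probe 6,7,8 -> slot 8
486: h=6, probe 6,7,8,9 -> slot 9
874: h=11, probe 11,12 -> slot 12
853: h=5, probe 5,6,7,8,9,10 -> slot 10
Table: [205, -, -, -, -, 528, 720, 112, 668, 486, 853, 653, 874]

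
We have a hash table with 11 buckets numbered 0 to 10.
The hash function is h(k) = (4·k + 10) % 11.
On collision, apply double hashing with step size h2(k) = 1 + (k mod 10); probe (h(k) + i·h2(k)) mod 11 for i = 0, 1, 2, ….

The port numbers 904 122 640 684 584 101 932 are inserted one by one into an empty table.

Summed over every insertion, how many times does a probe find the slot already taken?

7

Insert 904: h=7, slot 7 empty → index 7.
Insert 122: h=3, slot 3 empty → index 3.
Insert 640: h=7, h2=1, slot 7 occupied → index 8.
Insert 684: h=7, h2=5, slot 7 occupied → index 1.
Insert 584: h=3, h2=5, slots 3,8 occupied → index 2.
Insert 101: h=7, h2=2, slot 7 occupied → index 9.
Insert 932: h=9, h2=3, slots 9,1 occupied → index 4.
Table: [-, 684, 584, 122, 932, -, -, 904, 640, 101, -]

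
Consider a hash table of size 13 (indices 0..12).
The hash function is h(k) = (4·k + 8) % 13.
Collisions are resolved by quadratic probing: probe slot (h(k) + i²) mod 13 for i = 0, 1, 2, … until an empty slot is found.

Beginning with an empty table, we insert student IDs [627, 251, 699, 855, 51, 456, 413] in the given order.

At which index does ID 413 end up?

Insert 627: h=7, slot 7 empty → index 7.
Insert 251: h=11, slot 11 empty → index 11.
Insert 699: h=9, slot 9 empty → index 9.
Insert 855: h=9, slot 9 occupied → index 10.
Insert 51: h=4, slot 4 empty → index 4.
Insert 456: h=12, slot 12 empty → index 12.
Insert 413: h=9, slots 9,10 occupied → index 0.
Table: [413, ., ., ., 51, ., ., 627, ., 699, 855, 251, 456]

0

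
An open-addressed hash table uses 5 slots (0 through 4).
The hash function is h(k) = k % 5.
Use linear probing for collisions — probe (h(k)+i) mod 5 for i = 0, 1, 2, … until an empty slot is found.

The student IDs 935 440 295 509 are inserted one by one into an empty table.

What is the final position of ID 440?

935: h=0 → slot 0
440: h=0, probe 0,1 → slot 1
295: h=0, probe 0,1,2 → slot 2
509: h=4 → slot 4
Table: [935, 440, 295, —, 509]

1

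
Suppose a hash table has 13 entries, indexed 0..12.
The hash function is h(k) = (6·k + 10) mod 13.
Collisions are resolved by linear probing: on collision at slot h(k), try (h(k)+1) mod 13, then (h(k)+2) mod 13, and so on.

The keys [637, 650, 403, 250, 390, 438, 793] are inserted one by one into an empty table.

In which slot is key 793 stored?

3

637: h=10 => slot 10
650: h=10, probe 10,11 => slot 11
403: h=10, probe 10,11,12 => slot 12
250: h=2 => slot 2
390: h=10, probe 10,11,12,0 => slot 0
438: h=12, probe 12,0,1 => slot 1
793: h=10, probe 10,11,12,0,1,2,3 => slot 3
Table: [390, 438, 250, 793, —, —, —, —, —, —, 637, 650, 403]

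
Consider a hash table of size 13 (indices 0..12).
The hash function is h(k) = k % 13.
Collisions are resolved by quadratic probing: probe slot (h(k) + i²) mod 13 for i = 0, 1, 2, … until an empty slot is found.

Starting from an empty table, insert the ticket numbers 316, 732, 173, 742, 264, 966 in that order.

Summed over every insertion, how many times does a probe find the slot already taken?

10

316: h=4 → slot 4
732: h=4, probe 4,5 → slot 5
173: h=4, probe 4,5,8 → slot 8
742: h=1 → slot 1
264: h=4, probe 4,5,8,0 → slot 0
966: h=4, probe 4,5,8,0,7 → slot 7
Table: [264, 742, _, _, 316, 732, _, 966, 173, _, _, _, _]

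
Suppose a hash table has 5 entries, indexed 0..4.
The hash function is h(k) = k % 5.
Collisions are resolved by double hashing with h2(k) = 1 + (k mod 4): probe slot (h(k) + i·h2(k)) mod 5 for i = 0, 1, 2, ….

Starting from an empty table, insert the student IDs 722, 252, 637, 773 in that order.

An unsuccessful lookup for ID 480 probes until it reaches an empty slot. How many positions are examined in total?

2

722: h=2 => slot 2
252: h=2, h2=1, probe 2,3 => slot 3
637: h=2, h2=2, probe 2,4 => slot 4
773: h=3, h2=2, probe 3,0 => slot 0
Table: [773, ., 722, 252, 637]
Lookup 480: h=0, h2=1, probe 0,1 → slot 1 empty, not found.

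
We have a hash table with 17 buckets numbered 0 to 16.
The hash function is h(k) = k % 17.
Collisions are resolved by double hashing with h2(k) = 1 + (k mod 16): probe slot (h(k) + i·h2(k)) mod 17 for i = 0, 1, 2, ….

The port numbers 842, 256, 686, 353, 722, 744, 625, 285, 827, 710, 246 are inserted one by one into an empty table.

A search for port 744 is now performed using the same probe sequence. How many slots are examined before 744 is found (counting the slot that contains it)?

Insert 842: h=9, slot 9 empty -> index 9.
Insert 256: h=1, slot 1 empty -> index 1.
Insert 686: h=6, slot 6 empty -> index 6.
Insert 353: h=13, slot 13 empty -> index 13.
Insert 722: h=8, slot 8 empty -> index 8.
Insert 744: h=13, h2=9, slot 13 occupied -> index 5.
Insert 625: h=13, h2=2, slot 13 occupied -> index 15.
Insert 285: h=13, h2=14, slot 13 occupied -> index 10.
Insert 827: h=11, slot 11 empty -> index 11.
Insert 710: h=13, h2=7, slot 13 occupied -> index 3.
Insert 246: h=8, h2=7, slots 8,15,5 occupied -> index 12.
Table: [_, 256, _, 710, _, 744, 686, _, 722, 842, 285, 827, 246, 353, _, 625, _]
Lookup 744: h=13, h2=9, probe 13,5 → found at 5.

2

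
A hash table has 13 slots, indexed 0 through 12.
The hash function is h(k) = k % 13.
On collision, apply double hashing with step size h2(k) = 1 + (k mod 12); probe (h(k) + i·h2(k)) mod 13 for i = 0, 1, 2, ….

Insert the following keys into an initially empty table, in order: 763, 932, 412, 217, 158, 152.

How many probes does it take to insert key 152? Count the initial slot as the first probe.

4

Insert 763: h=9, slot 9 empty => index 9.
Insert 932: h=9, h2=9, slot 9 occupied => index 5.
Insert 412: h=9, h2=5, slot 9 occupied => index 1.
Insert 217: h=9, h2=2, slot 9 occupied => index 11.
Insert 158: h=2, slot 2 empty => index 2.
Insert 152: h=9, h2=9, slots 9,5,1 occupied => index 10.
Table: [—, 412, 158, —, —, 932, —, —, —, 763, 152, 217, —]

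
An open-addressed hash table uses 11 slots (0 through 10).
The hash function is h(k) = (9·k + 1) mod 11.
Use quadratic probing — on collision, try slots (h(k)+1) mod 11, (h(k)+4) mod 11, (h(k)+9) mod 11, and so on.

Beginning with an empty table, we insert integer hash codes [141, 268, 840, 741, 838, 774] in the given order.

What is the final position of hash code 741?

Insert 141: h=5, slot 5 empty → index 5.
Insert 268: h=4, slot 4 empty → index 4.
Insert 840: h=4, slots 4,5 occupied → index 8.
Insert 741: h=4, slots 4,5,8 occupied → index 2.
Insert 838: h=8, slot 8 occupied → index 9.
Insert 774: h=4, slots 4,5,8,2,9 occupied → index 7.
Table: [-, -, 741, -, 268, 141, -, 774, 840, 838, -]

2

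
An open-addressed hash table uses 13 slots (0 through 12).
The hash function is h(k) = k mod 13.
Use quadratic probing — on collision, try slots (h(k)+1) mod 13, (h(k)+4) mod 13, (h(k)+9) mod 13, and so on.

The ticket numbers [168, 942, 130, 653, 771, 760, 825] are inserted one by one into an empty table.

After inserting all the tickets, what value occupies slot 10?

825

168: h=12 -> slot 12
942: h=6 -> slot 6
130: h=0 -> slot 0
653: h=3 -> slot 3
771: h=4 -> slot 4
760: h=6, probe 6,7 -> slot 7
825: h=6, probe 6,7,10 -> slot 10
Table: [130, —, —, 653, 771, —, 942, 760, —, —, 825, —, 168]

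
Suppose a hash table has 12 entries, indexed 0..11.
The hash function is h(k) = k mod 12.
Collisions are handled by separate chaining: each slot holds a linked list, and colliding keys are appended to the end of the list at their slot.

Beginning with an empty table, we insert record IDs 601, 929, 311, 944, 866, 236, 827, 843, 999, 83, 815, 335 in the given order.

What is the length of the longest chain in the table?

Insert 601: h=1, bucket 1 empty → new chain.
Insert 929: h=5, bucket 5 empty → new chain.
Insert 311: h=11, bucket 11 empty → new chain.
Insert 944: h=8, bucket 8 empty → new chain.
Insert 866: h=2, bucket 2 empty → new chain.
Insert 236: h=8, bucket 8 nonempty → append to chain.
Insert 827: h=11, bucket 11 nonempty → append to chain.
Insert 843: h=3, bucket 3 empty → new chain.
Insert 999: h=3, bucket 3 nonempty → append to chain.
Insert 83: h=11, bucket 11 nonempty → append to chain.
Insert 815: h=11, bucket 11 nonempty → append to chain.
Insert 335: h=11, bucket 11 nonempty → append to chain.
Final buckets:
0: ∅
1: 601
2: 866
3: 843 -> 999
4: ∅
5: 929
6: ∅
7: ∅
8: 944 -> 236
9: ∅
10: ∅
11: 311 -> 827 -> 83 -> 815 -> 335

5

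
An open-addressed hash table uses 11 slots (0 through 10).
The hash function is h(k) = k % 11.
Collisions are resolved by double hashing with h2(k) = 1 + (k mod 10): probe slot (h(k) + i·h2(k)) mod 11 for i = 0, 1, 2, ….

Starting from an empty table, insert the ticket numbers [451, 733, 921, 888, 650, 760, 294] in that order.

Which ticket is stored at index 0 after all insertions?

451: h=0 -> slot 0
733: h=7 -> slot 7
921: h=8 -> slot 8
888: h=8, h2=9, probe 8,6 -> slot 6
650: h=1 -> slot 1
760: h=1, h2=1, probe 1,2 -> slot 2
294: h=8, h2=5, probe 8,2,7,1,6,0,5 -> slot 5
Table: [451, 650, 760, _, _, 294, 888, 733, 921, _, _]

451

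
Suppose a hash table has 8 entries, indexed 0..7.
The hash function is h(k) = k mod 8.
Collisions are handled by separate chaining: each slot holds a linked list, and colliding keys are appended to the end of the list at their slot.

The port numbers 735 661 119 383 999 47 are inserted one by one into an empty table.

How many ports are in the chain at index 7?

5

735 -> bucket 7
661 -> bucket 5
119 -> bucket 7 (collision)
383 -> bucket 7 (collision)
999 -> bucket 7 (collision)
47 -> bucket 7 (collision)
Final buckets:
0: _
1: _
2: _
3: _
4: _
5: 661
6: _
7: 735 -> 119 -> 383 -> 999 -> 47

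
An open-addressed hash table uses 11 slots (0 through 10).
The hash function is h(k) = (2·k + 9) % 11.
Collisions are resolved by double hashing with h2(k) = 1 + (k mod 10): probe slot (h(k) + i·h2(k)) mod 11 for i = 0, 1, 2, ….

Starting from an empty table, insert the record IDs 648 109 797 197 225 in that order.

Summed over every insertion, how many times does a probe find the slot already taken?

3

Insert 648: h=7, slot 7 empty → index 7.
Insert 109: h=7, h2=10, slot 7 occupied → index 6.
Insert 797: h=8, slot 8 empty → index 8.
Insert 197: h=7, h2=8, slot 7 occupied → index 4.
Insert 225: h=8, h2=6, slot 8 occupied → index 3.
Table: [—, —, —, 225, 197, —, 109, 648, 797, —, —]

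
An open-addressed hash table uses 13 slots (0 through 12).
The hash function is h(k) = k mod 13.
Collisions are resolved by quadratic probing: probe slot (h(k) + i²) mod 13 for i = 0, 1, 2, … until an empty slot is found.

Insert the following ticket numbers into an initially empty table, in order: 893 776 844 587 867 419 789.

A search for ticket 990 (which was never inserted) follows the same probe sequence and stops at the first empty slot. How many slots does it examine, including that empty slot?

893: h=9 => slot 9
776: h=9, probe 9,10 => slot 10
844: h=12 => slot 12
587: h=2 => slot 2
867: h=9, probe 9,10,0 => slot 0
419: h=3 => slot 3
789: h=9, probe 9,10,0,5 => slot 5
Table: [867, -, 587, 419, -, 789, -, -, -, 893, 776, -, 844]
Lookup 990: h=2, probe 2,3,6 → slot 6 empty, not found.

3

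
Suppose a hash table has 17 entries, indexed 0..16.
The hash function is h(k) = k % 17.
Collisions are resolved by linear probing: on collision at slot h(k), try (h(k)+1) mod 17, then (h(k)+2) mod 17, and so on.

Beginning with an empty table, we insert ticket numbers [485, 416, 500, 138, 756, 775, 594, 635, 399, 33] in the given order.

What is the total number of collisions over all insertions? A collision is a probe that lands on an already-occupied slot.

485: h=9 → slot 9
416: h=8 → slot 8
500: h=7 → slot 7
138: h=2 → slot 2
756: h=8, probe 8,9,10 → slot 10
775: h=10, probe 10,11 → slot 11
594: h=16 → slot 16
635: h=6 → slot 6
399: h=8, probe 8,9,10,11,12 → slot 12
33: h=16, probe 16,0 → slot 0
Table: [33, _, 138, _, _, _, 635, 500, 416, 485, 756, 775, 399, _, _, _, 594]

8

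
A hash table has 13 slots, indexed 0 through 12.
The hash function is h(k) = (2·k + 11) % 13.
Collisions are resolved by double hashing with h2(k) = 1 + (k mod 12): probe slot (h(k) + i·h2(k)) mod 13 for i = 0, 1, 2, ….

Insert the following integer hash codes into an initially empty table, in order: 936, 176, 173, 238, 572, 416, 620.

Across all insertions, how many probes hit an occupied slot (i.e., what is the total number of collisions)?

6

936 hashes to 11; slot 11 is free => place at 11.
176 hashes to 12; slot 12 is free => place at 12.
173 hashes to 6; slot 6 is free => place at 6.
238 hashes to 6, h2=11; 6 taken => place at 4.
572 hashes to 11, h2=9; 11 taken => place at 7.
416 hashes to 11, h2=9; 11,7 taken => place at 3.
620 hashes to 3, h2=9; 3,12 taken => place at 8.
Table: [—, —, —, 416, 238, —, 173, 572, 620, —, —, 936, 176]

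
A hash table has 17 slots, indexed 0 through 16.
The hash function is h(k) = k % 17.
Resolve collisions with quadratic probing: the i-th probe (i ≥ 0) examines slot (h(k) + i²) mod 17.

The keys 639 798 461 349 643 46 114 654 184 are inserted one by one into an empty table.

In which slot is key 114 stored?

13

Insert 639: h=10, slot 10 empty => index 10.
Insert 798: h=16, slot 16 empty => index 16.
Insert 461: h=2, slot 2 empty => index 2.
Insert 349: h=9, slot 9 empty => index 9.
Insert 643: h=14, slot 14 empty => index 14.
Insert 46: h=12, slot 12 empty => index 12.
Insert 114: h=12, slot 12 occupied => index 13.
Insert 654: h=8, slot 8 empty => index 8.
Insert 184: h=14, slot 14 occupied => index 15.
Table: [., ., 461, ., ., ., ., ., 654, 349, 639, ., 46, 114, 643, 184, 798]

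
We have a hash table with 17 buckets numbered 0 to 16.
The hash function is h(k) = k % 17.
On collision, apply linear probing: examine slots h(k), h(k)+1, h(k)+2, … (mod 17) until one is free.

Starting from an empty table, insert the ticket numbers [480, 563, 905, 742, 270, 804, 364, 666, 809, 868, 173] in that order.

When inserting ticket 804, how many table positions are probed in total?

2

Insert 480: h=4, slot 4 empty -> index 4.
Insert 563: h=2, slot 2 empty -> index 2.
Insert 905: h=4, slot 4 occupied -> index 5.
Insert 742: h=11, slot 11 empty -> index 11.
Insert 270: h=15, slot 15 empty -> index 15.
Insert 804: h=5, slot 5 occupied -> index 6.
Insert 364: h=7, slot 7 empty -> index 7.
Insert 666: h=3, slot 3 empty -> index 3.
Insert 809: h=10, slot 10 empty -> index 10.
Insert 868: h=1, slot 1 empty -> index 1.
Insert 173: h=3, slots 3,4,5,6,7 occupied -> index 8.
Table: [—, 868, 563, 666, 480, 905, 804, 364, 173, —, 809, 742, —, —, —, 270, —]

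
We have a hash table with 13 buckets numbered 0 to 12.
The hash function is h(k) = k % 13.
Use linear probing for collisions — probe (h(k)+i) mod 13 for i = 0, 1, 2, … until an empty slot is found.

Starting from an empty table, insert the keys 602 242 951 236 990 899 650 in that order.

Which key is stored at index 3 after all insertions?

602: h=4 => slot 4
242: h=8 => slot 8
951: h=2 => slot 2
236: h=2, probe 2,3 => slot 3
990: h=2, probe 2,3,4,5 => slot 5
899: h=2, probe 2,3,4,5,6 => slot 6
650: h=0 => slot 0
Table: [650, ∅, 951, 236, 602, 990, 899, ∅, 242, ∅, ∅, ∅, ∅]

236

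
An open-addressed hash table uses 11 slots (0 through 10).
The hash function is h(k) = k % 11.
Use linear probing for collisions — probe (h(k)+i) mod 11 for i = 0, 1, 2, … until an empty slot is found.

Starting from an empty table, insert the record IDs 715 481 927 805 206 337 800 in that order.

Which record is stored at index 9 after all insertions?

Insert 715: h=0, slot 0 empty → index 0.
Insert 481: h=8, slot 8 empty → index 8.
Insert 927: h=3, slot 3 empty → index 3.
Insert 805: h=2, slot 2 empty → index 2.
Insert 206: h=8, slot 8 occupied → index 9.
Insert 337: h=7, slot 7 empty → index 7.
Insert 800: h=8, slots 8,9 occupied → index 10.
Table: [715, -, 805, 927, -, -, -, 337, 481, 206, 800]

206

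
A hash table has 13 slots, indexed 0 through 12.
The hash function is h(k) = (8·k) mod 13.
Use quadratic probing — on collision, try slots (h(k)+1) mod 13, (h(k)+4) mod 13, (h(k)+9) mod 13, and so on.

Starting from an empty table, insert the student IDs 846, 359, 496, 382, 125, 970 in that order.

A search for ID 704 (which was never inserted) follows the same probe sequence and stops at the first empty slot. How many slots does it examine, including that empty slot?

2

Insert 846: h=8, slot 8 empty -> index 8.
Insert 359: h=12, slot 12 empty -> index 12.
Insert 496: h=3, slot 3 empty -> index 3.
Insert 382: h=1, slot 1 empty -> index 1.
Insert 125: h=12, slot 12 occupied -> index 0.
Insert 970: h=12, slots 12,0,3,8 occupied -> index 2.
Table: [125, 382, 970, 496, -, -, -, -, 846, -, -, -, 359]
Lookup 704: h=3, probe 3,4 → slot 4 empty, not found.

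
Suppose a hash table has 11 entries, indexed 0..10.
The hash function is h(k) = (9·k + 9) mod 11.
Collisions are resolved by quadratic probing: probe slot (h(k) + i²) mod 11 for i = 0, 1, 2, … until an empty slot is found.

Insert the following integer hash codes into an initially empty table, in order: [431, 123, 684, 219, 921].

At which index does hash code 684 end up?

Insert 431: h=5, slot 5 empty => index 5.
Insert 123: h=5, slot 5 occupied => index 6.
Insert 684: h=5, slots 5,6 occupied => index 9.
Insert 219: h=0, slot 0 empty => index 0.
Insert 921: h=4, slot 4 empty => index 4.
Table: [219, ∅, ∅, ∅, 921, 431, 123, ∅, ∅, 684, ∅]

9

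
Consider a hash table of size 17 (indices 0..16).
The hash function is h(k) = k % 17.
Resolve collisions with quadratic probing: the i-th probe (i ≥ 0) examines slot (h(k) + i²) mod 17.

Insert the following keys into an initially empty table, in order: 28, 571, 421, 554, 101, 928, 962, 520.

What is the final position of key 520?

1

28: h=11 -> slot 11
571: h=10 -> slot 10
421: h=13 -> slot 13
554: h=10, probe 10,11,14 -> slot 14
101: h=16 -> slot 16
928: h=10, probe 10,11,14,2 -> slot 2
962: h=10, probe 10,11,14,2,9 -> slot 9
520: h=10, probe 10,11,14,2,9,1 -> slot 1
Table: [—, 520, 928, —, —, —, —, —, —, 962, 571, 28, —, 421, 554, —, 101]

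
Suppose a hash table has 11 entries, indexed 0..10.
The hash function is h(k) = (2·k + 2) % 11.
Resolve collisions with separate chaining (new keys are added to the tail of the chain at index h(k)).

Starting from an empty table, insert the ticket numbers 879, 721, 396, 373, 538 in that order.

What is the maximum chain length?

Insert 879: h=0, bucket 0 empty → new chain.
Insert 721: h=3, bucket 3 empty → new chain.
Insert 396: h=2, bucket 2 empty → new chain.
Insert 373: h=0, bucket 0 nonempty → append to chain.
Insert 538: h=0, bucket 0 nonempty → append to chain.
Final buckets:
0: 879 -> 373 -> 538
1: _
2: 396
3: 721
4: _
5: _
6: _
7: _
8: _
9: _
10: _

3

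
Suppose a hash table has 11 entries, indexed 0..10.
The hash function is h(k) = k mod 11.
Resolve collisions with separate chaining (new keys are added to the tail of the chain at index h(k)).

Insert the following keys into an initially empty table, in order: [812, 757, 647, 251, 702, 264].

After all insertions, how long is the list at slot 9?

Insert 812: h=9, bucket 9 empty → new chain.
Insert 757: h=9, bucket 9 nonempty → append to chain.
Insert 647: h=9, bucket 9 nonempty → append to chain.
Insert 251: h=9, bucket 9 nonempty → append to chain.
Insert 702: h=9, bucket 9 nonempty → append to chain.
Insert 264: h=0, bucket 0 empty → new chain.
Final buckets:
0: 264
1: -
2: -
3: -
4: -
5: -
6: -
7: -
8: -
9: 812 -> 757 -> 647 -> 251 -> 702
10: -

5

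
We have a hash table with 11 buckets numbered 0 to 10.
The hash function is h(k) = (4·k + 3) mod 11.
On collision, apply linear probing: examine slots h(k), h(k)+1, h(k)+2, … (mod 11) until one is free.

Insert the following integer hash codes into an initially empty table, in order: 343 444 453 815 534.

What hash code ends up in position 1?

453

343: h=0 => slot 0
444: h=8 => slot 8
453: h=0, probe 0,1 => slot 1
815: h=7 => slot 7
534: h=5 => slot 5
Table: [343, 453, _, _, _, 534, _, 815, 444, _, _]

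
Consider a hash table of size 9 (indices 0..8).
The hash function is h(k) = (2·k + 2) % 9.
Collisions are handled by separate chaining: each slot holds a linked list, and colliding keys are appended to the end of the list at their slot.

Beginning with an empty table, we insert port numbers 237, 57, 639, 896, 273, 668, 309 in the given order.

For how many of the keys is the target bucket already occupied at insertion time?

3

Insert 237: h=8, bucket 8 empty → new chain.
Insert 57: h=8, bucket 8 nonempty → append to chain.
Insert 639: h=2, bucket 2 empty → new chain.
Insert 896: h=3, bucket 3 empty → new chain.
Insert 273: h=8, bucket 8 nonempty → append to chain.
Insert 668: h=6, bucket 6 empty → new chain.
Insert 309: h=8, bucket 8 nonempty → append to chain.
Final buckets:
0: _
1: _
2: 639
3: 896
4: _
5: _
6: 668
7: _
8: 237 -> 57 -> 273 -> 309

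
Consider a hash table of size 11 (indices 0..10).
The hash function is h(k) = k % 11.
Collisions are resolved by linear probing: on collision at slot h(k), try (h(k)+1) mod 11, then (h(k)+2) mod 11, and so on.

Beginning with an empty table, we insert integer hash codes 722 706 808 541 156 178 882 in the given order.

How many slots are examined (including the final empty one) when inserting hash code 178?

5

Insert 722: h=7, slot 7 empty → index 7.
Insert 706: h=2, slot 2 empty → index 2.
Insert 808: h=5, slot 5 empty → index 5.
Insert 541: h=2, slot 2 occupied → index 3.
Insert 156: h=2, slots 2,3 occupied → index 4.
Insert 178: h=2, slots 2,3,4,5 occupied → index 6.
Insert 882: h=2, slots 2,3,4,5,6,7 occupied → index 8.
Table: [-, -, 706, 541, 156, 808, 178, 722, 882, -, -]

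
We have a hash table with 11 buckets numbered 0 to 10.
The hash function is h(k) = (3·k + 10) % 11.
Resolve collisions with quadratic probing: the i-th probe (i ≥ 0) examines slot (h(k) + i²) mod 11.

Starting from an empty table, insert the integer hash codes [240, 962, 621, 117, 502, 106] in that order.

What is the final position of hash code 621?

240 hashes to 4; slot 4 is free => place at 4.
962 hashes to 3; slot 3 is free => place at 3.
621 hashes to 3; 3,4 taken => place at 7.
117 hashes to 9; slot 9 is free => place at 9.
502 hashes to 9; 9 taken => place at 10.
106 hashes to 9; 9,10 taken => place at 2.
Table: [., ., 106, 962, 240, ., ., 621, ., 117, 502]

7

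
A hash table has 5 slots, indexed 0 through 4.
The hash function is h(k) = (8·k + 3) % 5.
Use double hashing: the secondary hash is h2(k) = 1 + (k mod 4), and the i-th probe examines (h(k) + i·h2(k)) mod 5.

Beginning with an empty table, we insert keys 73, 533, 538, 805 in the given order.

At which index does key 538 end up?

Insert 73: h=2, slot 2 empty => index 2.
Insert 533: h=2, h2=2, slot 2 occupied => index 4.
Insert 538: h=2, h2=3, slot 2 occupied => index 0.
Insert 805: h=3, slot 3 empty => index 3.
Table: [538, ∅, 73, 805, 533]

0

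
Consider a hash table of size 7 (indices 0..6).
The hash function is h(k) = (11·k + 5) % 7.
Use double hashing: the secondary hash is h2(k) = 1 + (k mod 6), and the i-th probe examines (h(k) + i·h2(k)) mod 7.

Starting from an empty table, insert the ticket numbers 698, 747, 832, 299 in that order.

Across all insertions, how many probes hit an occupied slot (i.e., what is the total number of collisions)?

3

698 hashes to 4; slot 4 is free -> place at 4.
747 hashes to 4, h2=4; 4 taken -> place at 1.
832 hashes to 1, h2=5; 1 taken -> place at 6.
299 hashes to 4, h2=6; 4 taken -> place at 3.
Table: [_, 747, _, 299, 698, _, 832]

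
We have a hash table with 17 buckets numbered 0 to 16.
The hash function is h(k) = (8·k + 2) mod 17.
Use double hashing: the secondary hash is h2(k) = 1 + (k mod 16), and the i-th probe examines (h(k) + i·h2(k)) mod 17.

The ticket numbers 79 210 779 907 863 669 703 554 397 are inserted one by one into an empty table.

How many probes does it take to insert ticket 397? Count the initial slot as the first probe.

Insert 79: h=5, slot 5 empty → index 5.
Insert 210: h=16, slot 16 empty → index 16.
Insert 779: h=12, slot 12 empty → index 12.
Insert 907: h=16, h2=12, slot 16 occupied → index 11.
Insert 863: h=4, slot 4 empty → index 4.
Insert 669: h=16, h2=14, slot 16 occupied → index 13.
Insert 703: h=16, h2=16, slot 16 occupied → index 15.
Insert 554: h=14, slot 14 empty → index 14.
Insert 397: h=16, h2=14, slots 16,13 occupied → index 10.
Table: [∅, ∅, ∅, ∅, 863, 79, ∅, ∅, ∅, ∅, 397, 907, 779, 669, 554, 703, 210]

3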